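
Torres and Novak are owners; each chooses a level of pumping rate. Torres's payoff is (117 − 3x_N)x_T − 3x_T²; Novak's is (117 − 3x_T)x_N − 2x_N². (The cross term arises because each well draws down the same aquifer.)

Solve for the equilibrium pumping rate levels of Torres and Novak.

Expanding Torres's payoff: 117x_T − 3x_Nx_T − 3x_T².
∂π/∂x_T = 117 − 3x_N − 6x_T = 0, so x_T = 19.5 − 0.5x_N.
Likewise for Novak: x_N = 29.25 − 0.75x_T.
Plugging x_N into Torres's best response: x_T = 19.5 − 0.5(29.25 − 0.75x_T) ⇒ 0.625x_T = 4.875, so x_T = 7.8.
Then x_N = 29.25 − 0.75·7.8 = 23.4.

7.8, 23.4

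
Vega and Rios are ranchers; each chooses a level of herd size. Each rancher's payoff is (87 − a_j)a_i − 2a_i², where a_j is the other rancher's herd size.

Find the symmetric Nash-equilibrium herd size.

Vega's payoff is (87 − a_R)a_V − 2a_V².
∂π/∂a_V = 87 − a_R − 4a_V = 0, so a_V = 21.75 − 0.25a_R.
Setting a_V = a_R in the reaction function: a_V = 21.75 − 0.25a_V, so a_V = 21.75 / 1.25 = 17.4.

17.4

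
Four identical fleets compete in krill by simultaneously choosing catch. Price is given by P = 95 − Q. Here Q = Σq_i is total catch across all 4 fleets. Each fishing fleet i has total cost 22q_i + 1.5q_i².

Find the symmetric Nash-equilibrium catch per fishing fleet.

9.125

A representative fishing fleet's profit is π_i = q_i(95 − Q) − 22q_i − 1.5q_i², with Q = q_i + Σ_{j≠i} q_j.
First-order condition: 73 − 5q_i − Σ_{j≠i} q_j = 0.
With identical fishing fleets, set every q_j = q: then 73 − 5q − 3q = 0, i.e. q = 73/8 = 9.125.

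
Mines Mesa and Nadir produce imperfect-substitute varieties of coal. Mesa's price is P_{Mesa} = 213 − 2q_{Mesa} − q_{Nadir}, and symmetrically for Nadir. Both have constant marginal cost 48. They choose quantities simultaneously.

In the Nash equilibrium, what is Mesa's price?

114

Mine Mesa's profit: π = q_{Mesa}(213 − 2q_{Mesa} − q_{Nadir}) − 48q_{Mesa}.
∂π/∂q_{Mesa} = 165 − 4q_{Mesa} − q_{Nadir} = 0 ⇒ q_{Mesa} = 41.25 − 0.25q_{Nadir}.
Setting q_{Mesa} = q_{Nadir} in the reaction function: q_{Mesa} = 41.25 − 0.25q_{Mesa}, so q_{Mesa} = 41.25 / 1.25 = 33.
P_{Mesa} = 213 − 2·33 − 33 = 114.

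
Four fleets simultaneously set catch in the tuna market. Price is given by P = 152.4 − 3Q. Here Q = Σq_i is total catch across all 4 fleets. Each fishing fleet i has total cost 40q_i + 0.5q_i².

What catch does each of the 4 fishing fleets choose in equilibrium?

A representative fishing fleet's profit is π_i = q_i(152.4 − 3Q) − 40q_i − 0.5q_i², with Q = q_i + Σ_{j≠i} q_j.
First-order condition: 112.4 − 7q_i − 3Σ_{j≠i} q_j = 0.
In a symmetric equilibrium every fishing fleet chooses the same q, so Σ_{j≠i} q_j = 3q. The condition becomes 112.4 − 16q = 0, giving q = 112.4/16 = 7.025.

7.025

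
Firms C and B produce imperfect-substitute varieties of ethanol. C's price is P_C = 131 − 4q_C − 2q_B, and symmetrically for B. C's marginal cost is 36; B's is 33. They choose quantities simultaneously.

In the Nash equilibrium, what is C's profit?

353.44

Firm C's profit: π = q_C(131 − 4q_C − 2q_B) − 36q_C.
∂π/∂q_C = 95 − 8q_C − 2q_B = 0 ⇒ q_C = 11.875 − 0.25q_B.
Similarly q_B = 12.25 − 0.25q_C.
Substituting the second reaction function into the first: q_C = 11.875 − 0.25(12.25 − 0.25q_C), which gives 0.9375q_C = 8.8125 ⇒ q_C = 9.4.
Then q_B = 12.25 − 0.25·9.4 = 9.9.
P_C = 131 − 4·9.4 − 2·9.9 = 73.6.
Profit = (73.6 − 36)·9.4 = 353.44.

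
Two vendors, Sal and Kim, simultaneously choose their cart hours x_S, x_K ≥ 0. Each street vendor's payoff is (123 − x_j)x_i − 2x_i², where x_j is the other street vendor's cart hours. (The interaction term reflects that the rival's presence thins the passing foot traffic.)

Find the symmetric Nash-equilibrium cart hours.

24.6

Sal's payoff is (123 − x_K)x_S − 2x_S².
∂π/∂x_S = 123 − x_K − 4x_S = 0, so x_S = 30.75 − 0.25x_K.
By symmetry x_K = x_S; substituting into the reaction function, 1.25x_S = 30.75 and x_S = 24.6.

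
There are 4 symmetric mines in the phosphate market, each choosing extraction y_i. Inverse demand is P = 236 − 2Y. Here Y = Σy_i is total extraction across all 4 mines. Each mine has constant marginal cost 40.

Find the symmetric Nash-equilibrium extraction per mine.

19.6

A representative mine's profit is π_i = y_i(236 − 2Y) − 40y_i, with Y = y_i + Σ_{j≠i} y_j.
First-order condition: 196 − 4y_i − 2Σ_{j≠i} y_j = 0.
With identical mines, set every y_j = y: then 196 − 4y − 6y = 0, i.e. y = 196/10 = 19.6.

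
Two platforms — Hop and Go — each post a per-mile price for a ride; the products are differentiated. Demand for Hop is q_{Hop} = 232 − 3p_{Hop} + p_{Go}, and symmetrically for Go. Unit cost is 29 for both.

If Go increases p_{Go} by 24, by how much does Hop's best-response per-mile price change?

Hop's profit: π = (p_{Hop} − 29)(232 − 3p_{Hop} + p_{Go}).
∂π/∂p_{Hop} = 319 − 6p_{Hop} + p_{Go} = 0 ⇒ p_{Hop} = 319/6 + (1/6)p_{Go}.
The reaction-function slope is 1/6, so a 24-unit rise in p_{Go} moves p_{Hop} by 1/6 × 24 = 4. Hop's best response rises — the actions are strategic complements.

4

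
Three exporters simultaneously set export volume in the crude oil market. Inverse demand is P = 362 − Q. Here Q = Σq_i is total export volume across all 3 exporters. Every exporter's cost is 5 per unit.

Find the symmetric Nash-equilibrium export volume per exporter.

A representative exporter's profit is π_i = q_i(362 − Q) − 5q_i, with Q = q_i + Σ_{j≠i} q_j.
First-order condition: 357 − 2q_i − Σ_{j≠i} q_j = 0.
With identical exporters, set every q_j = q: then 357 − 2q − 2q = 0, i.e. q = 357/4 = 89.25.

89.25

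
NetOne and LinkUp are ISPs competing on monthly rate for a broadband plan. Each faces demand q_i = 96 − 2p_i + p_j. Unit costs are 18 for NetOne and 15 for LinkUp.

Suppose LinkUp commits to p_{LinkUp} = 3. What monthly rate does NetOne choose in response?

NetOne's profit: π = (p_{NetOne} − 18)(96 − 2p_{NetOne} + p_{LinkUp}).
∂π/∂p_{NetOne} = 132 − 4p_{NetOne} + p_{LinkUp} = 0 ⇒ p_{NetOne} = 33 + 0.25p_{LinkUp}.
At p_{LinkUp} = 3: p_{NetOne} = 33 + 0.25·3 = 33.75.

33.75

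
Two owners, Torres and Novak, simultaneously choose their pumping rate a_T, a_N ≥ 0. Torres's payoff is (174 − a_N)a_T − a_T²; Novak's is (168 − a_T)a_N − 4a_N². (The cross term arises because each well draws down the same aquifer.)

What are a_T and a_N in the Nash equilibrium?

Expanding Torres's payoff: 174a_T − a_Na_T − a_T².
∂π/∂a_T = 174 − a_N − 2a_T = 0, so a_T = 87 − 0.5a_N.
Likewise for Novak: a_N = 21 − 0.125a_T.
Substituting the second reaction function into the first: a_T = 87 − 0.5(21 − 0.125a_T), which gives 0.9375a_T = 76.5 ⇒ a_T = 81.6.
Then a_N = 21 − 0.125·81.6 = 10.8.

81.6, 10.8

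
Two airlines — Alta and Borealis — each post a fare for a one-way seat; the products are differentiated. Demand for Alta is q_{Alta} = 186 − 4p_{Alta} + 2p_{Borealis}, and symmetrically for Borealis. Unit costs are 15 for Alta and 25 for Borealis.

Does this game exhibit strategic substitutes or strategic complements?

strategic complements

Alta's profit: π = (p_{Alta} − 15)(186 − 4p_{Alta} + 2p_{Borealis}).
∂π/∂p_{Alta} = 246 − 8p_{Alta} + 2p_{Borealis} = 0 ⇒ p_{Alta} = 30.75 + 0.25p_{Borealis}.
The best-response slope dp_{Alta}/dp_{Borealis} = 0.25 > 0: the reaction function is upward-sloping, so the choices are strategic complements.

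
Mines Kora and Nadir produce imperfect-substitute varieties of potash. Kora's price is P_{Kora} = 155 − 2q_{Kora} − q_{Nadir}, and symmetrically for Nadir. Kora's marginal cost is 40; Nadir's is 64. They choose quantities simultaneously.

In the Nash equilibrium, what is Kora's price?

Mine Kora's profit: π = q_{Kora}(155 − 2q_{Kora} − q_{Nadir}) − 40q_{Kora}.
∂π/∂q_{Kora} = 115 − 4q_{Kora} − q_{Nadir} = 0 ⇒ q_{Kora} = 28.75 − 0.25q_{Nadir}.
Similarly q_{Nadir} = 22.75 − 0.25q_{Kora}.
Plugging q_{Nadir} into Kora's best response: q_{Kora} = 28.75 − 0.25(22.75 − 0.25q_{Kora}) ⇒ 0.9375q_{Kora} = 23.0625, so q_{Kora} = 24.6.
Then q_{Nadir} = 22.75 − 0.25·24.6 = 16.6.
P_{Kora} = 155 − 2·24.6 − 16.6 = 89.2.

89.2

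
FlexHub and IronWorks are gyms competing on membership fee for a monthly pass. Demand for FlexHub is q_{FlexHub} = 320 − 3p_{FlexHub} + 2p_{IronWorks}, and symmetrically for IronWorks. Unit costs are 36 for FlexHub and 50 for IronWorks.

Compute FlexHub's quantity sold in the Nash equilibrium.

FlexHub's profit: π = (p_{FlexHub} − 36)(320 − 3p_{FlexHub} + 2p_{IronWorks}).
∂π/∂p_{FlexHub} = 428 − 6p_{FlexHub} + 2p_{IronWorks} = 0 ⇒ p_{FlexHub} = 214/3 + (1/3)p_{IronWorks}.
Similarly p_{IronWorks} = 235/3 + (1/3)p_{FlexHub}.
Plugging p_{IronWorks} into FlexHub's best response: p_{FlexHub} = 214/3 + (1/3)(235/3 + (1/3)p_{FlexHub}) ⇒ (8/9)p_{FlexHub} = 877/9, so p_{FlexHub} = 109.625.
Then p_{IronWorks} = 235/3 + (1/3)·109.625 = 114.875.
q_{FlexHub} = 320 − 3·109.625 + 2·114.875 = 220.875.

220.875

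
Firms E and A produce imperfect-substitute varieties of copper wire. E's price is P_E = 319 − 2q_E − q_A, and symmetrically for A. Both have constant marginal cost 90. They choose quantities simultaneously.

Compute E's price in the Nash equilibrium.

Firm E's profit: π = q_E(319 − 2q_E − q_A) − 90q_E.
∂π/∂q_E = 229 − 4q_E − q_A = 0 ⇒ q_E = 57.25 − 0.25q_A.
Setting q_E = q_A in the reaction function: q_E = 57.25 − 0.25q_E, so q_E = 57.25 / 1.25 = 45.8.
P_E = 319 − 2·45.8 − 45.8 = 181.6.

181.6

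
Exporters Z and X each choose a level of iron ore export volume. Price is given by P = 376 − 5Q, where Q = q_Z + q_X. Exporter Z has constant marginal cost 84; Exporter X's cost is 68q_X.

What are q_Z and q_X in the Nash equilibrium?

18.4, 21.6

Exporter Z's profit: π = q_Z(376 − 5(q_Z + q_X)) − 84q_Z.
∂π/∂q_Z = 292 − 10q_Z − 5q_X = 0, so q_Z = 29.2 − 0.5q_X.
By the same steps for X: q_X = 30.8 − 0.5q_Z.
Solving the two reaction functions simultaneously: (1 − (−0.5)(−0.5))q_Z = 29.2 − 0.5·30.8, so 0.75q_Z = 13.8 and q_Z = 18.4.
Then q_X = 30.8 − 0.5·18.4 = 21.6.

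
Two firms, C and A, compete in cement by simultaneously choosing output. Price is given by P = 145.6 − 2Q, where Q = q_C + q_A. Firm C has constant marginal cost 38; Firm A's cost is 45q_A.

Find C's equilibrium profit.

729.62

Firm C's profit: π = q_C(145.6 − 2(q_C + q_A)) − 38q_C.
∂π/∂q_C = 107.6 − 4q_C − 2q_A = 0, so q_C = 26.9 − 0.5q_A.
By the same steps for A: q_A = 25.15 − 0.5q_C.
Plugging q_A into C's best response: q_C = 26.9 − 0.5(25.15 − 0.5q_C) ⇒ 0.75q_C = 14.325, so q_C = 19.1.
Then q_A = 25.15 − 0.5·19.1 = 15.6.
Price P = 145.6 − 2·34.7 = 76.2.
C's profit: (76.2 − 38)·19.1 = 729.62.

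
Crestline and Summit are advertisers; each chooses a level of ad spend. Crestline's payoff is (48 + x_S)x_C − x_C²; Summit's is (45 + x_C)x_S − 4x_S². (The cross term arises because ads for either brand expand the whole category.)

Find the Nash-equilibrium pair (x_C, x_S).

28.6, 9.2

Expanding Crestline's payoff: 48x_C + x_Sx_C − x_C².
∂π/∂x_C = 48 + x_S − 2x_C = 0, so x_C = 24 + 0.5x_S.
Likewise for Summit: x_S = 5.625 + 0.125x_C.
Solving the two reaction functions simultaneously: (1 − (0.5)(0.125))x_C = 24 + 0.5·5.625, so 0.9375x_C = 26.8125 and x_C = 28.6.
Then x_S = 5.625 + 0.125·28.6 = 9.2.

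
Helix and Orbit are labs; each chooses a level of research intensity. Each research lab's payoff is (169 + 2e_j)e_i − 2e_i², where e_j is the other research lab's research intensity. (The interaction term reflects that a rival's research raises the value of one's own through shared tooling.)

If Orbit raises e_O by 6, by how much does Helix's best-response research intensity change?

Helix's payoff is (169 + 2e_O)e_H − 2e_H².
∂π/∂e_H = 169 + 2e_O − 4e_H = 0, so e_H = 42.25 + 0.5e_O.
The reaction-function slope is 0.5, so a 6-unit rise in e_O moves e_H by 0.5 × 6 = 3. Helix's best response rises — the actions are strategic complements.

3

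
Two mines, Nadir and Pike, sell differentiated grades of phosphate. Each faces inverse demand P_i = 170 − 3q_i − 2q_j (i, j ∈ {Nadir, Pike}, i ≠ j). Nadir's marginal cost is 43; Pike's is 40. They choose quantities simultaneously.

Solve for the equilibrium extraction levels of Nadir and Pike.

15.6875, 16.4375

Mine Nadir's profit: π = q_{Nadir}(170 − 3q_{Nadir} − 2q_{Pike}) − 43q_{Nadir}.
∂π/∂q_{Nadir} = 127 − 6q_{Nadir} − 2q_{Pike} = 0 ⇒ q_{Nadir} = 127/6 − (1/3)q_{Pike}.
Similarly q_{Pike} = 65/3 − (1/3)q_{Nadir}.
Solving the two reaction functions simultaneously: (1 − (−1/3)(−1/3))q_{Nadir} = 127/6 − (1/3)·(65/3), so (8/9)q_{Nadir} = 251/18 and q_{Nadir} = 15.6875.
Then q_{Pike} = 65/3 − (1/3)·15.6875 = 16.4375.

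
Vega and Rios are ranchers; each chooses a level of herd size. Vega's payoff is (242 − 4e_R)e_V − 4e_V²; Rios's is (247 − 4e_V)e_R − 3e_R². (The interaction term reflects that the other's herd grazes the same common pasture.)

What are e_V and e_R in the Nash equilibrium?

Expanding Vega's payoff: 242e_V − 4e_Re_V − 4e_V².
∂π/∂e_V = 242 − 4e_R − 8e_V = 0, so e_V = 30.25 − 0.5e_R.
Likewise for Rios: e_R = 247/6 − (2/3)e_V.
Substituting the second reaction function into the first: e_V = 30.25 − 0.5(247/6 − (2/3)e_V), which gives (2/3)e_V = 29/3 ⇒ e_V = 14.5.
Then e_R = 247/6 − (2/3)·14.5 = 31.5.

14.5, 31.5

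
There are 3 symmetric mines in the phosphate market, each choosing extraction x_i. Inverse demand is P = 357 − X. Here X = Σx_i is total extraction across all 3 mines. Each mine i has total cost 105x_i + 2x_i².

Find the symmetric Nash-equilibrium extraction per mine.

31.5

A representative mine's profit is π_i = x_i(357 − X) − 105x_i − 2x_i², with X = x_i + Σ_{j≠i} x_j.
First-order condition: 252 − 6x_i − Σ_{j≠i} x_j = 0.
Imposing symmetry (x_j = x for all j) turns Σ_{j≠i} x_j into 2x, so 252 = 8x and x = 31.5.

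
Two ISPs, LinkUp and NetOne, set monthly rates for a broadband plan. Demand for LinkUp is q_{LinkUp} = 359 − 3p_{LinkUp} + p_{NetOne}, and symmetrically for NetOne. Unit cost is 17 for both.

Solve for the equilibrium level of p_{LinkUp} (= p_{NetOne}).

82

LinkUp's profit: π = (p_{LinkUp} − 17)(359 − 3p_{LinkUp} + p_{NetOne}).
∂π/∂p_{LinkUp} = 410 − 6p_{LinkUp} + p_{NetOne} = 0 ⇒ p_{LinkUp} = 205/3 + (1/6)p_{NetOne}.
Setting p_{LinkUp} = p_{NetOne} in the reaction function: p_{LinkUp} = 205/3 + (1/6)p_{LinkUp}, so p_{LinkUp} = (205/3) / (5/6) = 82.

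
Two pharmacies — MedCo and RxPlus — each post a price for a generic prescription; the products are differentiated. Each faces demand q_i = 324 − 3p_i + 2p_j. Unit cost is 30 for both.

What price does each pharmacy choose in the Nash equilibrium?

MedCo's profit: π = (p_{MedCo} − 30)(324 − 3p_{MedCo} + 2p_{RxPlus}).
∂π/∂p_{MedCo} = 414 − 6p_{MedCo} + 2p_{RxPlus} = 0 ⇒ p_{MedCo} = 69 + (1/3)p_{RxPlus}.
Setting p_{MedCo} = p_{RxPlus} in the reaction function: p_{MedCo} = 69 + (1/3)p_{MedCo}, so p_{MedCo} = 69 / (2/3) = 103.5.

103.5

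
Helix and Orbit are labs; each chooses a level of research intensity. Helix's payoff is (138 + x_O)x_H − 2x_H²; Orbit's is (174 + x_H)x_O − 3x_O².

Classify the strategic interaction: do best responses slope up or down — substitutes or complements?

strategic complements

Expanding Helix's payoff: 138x_H + x_Ox_H − 2x_H².
∂π/∂x_H = 138 + x_O − 4x_H = 0, so x_H = 34.5 + 0.25x_O.
The best-response slope dx_H/dx_O = 0.25 > 0: the reaction function is upward-sloping, so the choices are strategic complements.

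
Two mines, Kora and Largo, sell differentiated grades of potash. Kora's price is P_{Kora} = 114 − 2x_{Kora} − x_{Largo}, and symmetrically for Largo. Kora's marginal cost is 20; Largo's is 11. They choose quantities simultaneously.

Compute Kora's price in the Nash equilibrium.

Mine Kora's profit: π = x_{Kora}(114 − 2x_{Kora} − x_{Largo}) − 20x_{Kora}.
∂π/∂x_{Kora} = 94 − 4x_{Kora} − x_{Largo} = 0 ⇒ x_{Kora} = 23.5 − 0.25x_{Largo}.
Similarly x_{Largo} = 25.75 − 0.25x_{Kora}.
Solving the two reaction functions simultaneously: (1 − (−0.25)(−0.25))x_{Kora} = 23.5 − 0.25·25.75, so 0.9375x_{Kora} = 17.0625 and x_{Kora} = 18.2.
Then x_{Largo} = 25.75 − 0.25·18.2 = 21.2.
P_{Kora} = 114 − 2·18.2 − 21.2 = 56.4.

56.4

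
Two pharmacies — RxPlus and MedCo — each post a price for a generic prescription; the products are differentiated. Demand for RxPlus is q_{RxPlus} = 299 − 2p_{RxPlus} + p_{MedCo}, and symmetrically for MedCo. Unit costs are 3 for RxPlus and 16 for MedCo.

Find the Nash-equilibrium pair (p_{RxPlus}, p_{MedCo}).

103.4, 108.6

RxPlus's profit: π = (p_{RxPlus} − 3)(299 − 2p_{RxPlus} + p_{MedCo}).
∂π/∂p_{RxPlus} = 305 − 4p_{RxPlus} + p_{MedCo} = 0 ⇒ p_{RxPlus} = 76.25 + 0.25p_{MedCo}.
Similarly p_{MedCo} = 82.75 + 0.25p_{RxPlus}.
Substituting the second reaction function into the first: p_{RxPlus} = 76.25 + 0.25(82.75 + 0.25p_{RxPlus}), which gives 0.9375p_{RxPlus} = 96.9375 ⇒ p_{RxPlus} = 103.4.
Then p_{MedCo} = 82.75 + 0.25·103.4 = 108.6.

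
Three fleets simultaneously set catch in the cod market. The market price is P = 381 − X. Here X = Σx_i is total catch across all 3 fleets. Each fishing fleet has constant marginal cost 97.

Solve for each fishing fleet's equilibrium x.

A representative fishing fleet's profit is π_i = x_i(381 − X) − 97x_i, with X = x_i + Σ_{j≠i} x_j.
First-order condition: 284 − 2x_i − Σ_{j≠i} x_j = 0.
Imposing symmetry (x_j = x for all j) turns Σ_{j≠i} x_j into 2x, so 284 = 4x and x = 71.

71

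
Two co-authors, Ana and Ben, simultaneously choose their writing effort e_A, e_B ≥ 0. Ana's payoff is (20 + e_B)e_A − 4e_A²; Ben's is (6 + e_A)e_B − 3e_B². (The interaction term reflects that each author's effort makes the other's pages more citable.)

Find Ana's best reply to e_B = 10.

Expanding Ana's payoff: 20e_A + e_Be_A − 4e_A².
∂π/∂e_A = 20 + e_B − 8e_A = 0, so e_A = 2.5 + 0.125e_B.
At e_B = 10: e_A = 2.5 + 0.125·10 = 3.75.

3.75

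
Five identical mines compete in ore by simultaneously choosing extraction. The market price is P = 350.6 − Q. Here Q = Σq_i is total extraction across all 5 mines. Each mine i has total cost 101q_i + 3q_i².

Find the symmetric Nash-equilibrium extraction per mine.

A representative mine's profit is π_i = q_i(350.6 − Q) − 101q_i − 3q_i², with Q = q_i + Σ_{j≠i} q_j.
First-order condition: 249.6 − 8q_i − Σ_{j≠i} q_j = 0.
With identical mines, set every q_j = q: then 249.6 − 8q − 4q = 0, i.e. q = 249.6/12 = 20.8.

20.8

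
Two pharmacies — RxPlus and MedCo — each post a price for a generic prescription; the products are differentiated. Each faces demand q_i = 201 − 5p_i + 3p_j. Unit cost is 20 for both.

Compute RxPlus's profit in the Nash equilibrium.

RxPlus's profit: π = (p_{RxPlus} − 20)(201 − 5p_{RxPlus} + 3p_{MedCo}).
∂π/∂p_{RxPlus} = 301 − 10p_{RxPlus} + 3p_{MedCo} = 0 ⇒ p_{RxPlus} = 30.1 + 0.3p_{MedCo}.
The game is symmetric, so in equilibrium p_{MedCo} = p_{RxPlus}: the reaction function gives 0.7p_{RxPlus} = 30.1, hence p_{RxPlus} = 43.
q_{RxPlus} = 201 − 5·43 + 3·43 = 115.
Profit = (43 − 20)·115 = 2645.

2645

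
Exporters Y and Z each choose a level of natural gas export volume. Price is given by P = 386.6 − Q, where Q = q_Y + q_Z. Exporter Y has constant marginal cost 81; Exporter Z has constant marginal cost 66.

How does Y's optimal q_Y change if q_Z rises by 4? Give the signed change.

Exporter Y's profit: π = q_Y(386.6 − (q_Y + q_Z)) − 81q_Y.
∂π/∂q_Y = 305.6 − 2q_Y − q_Z = 0, so q_Y = 152.8 − 0.5q_Z.
The reaction-function slope is −0.5, so a 4-unit rise in q_Z moves q_Y by −0.5 × 4 = −2. Y's best response falls — the actions are strategic substitutes.

-2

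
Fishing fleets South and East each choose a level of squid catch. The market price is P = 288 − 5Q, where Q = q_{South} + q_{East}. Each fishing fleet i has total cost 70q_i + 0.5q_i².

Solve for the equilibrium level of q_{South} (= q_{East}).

Fishing fleet South's profit: π = q_{South}(288 − 5(q_{South} + q_{East})) − 70q_{South} − 0.5q_{South}².
∂π/∂q_{South} = 218 − 11q_{South} − 5q_{East} = 0, so q_{South} = 218/11 − (5/11)q_{East}.
Setting q_{South} = q_{East} in the reaction function: q_{South} = 218/11 − (5/11)q_{South}, so q_{South} = (218/11) / (16/11) = 13.625.

13.625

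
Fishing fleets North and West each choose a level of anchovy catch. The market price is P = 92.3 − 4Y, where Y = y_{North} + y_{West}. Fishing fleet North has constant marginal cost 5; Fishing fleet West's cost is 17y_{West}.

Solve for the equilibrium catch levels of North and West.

Fishing fleet North's profit: π = y_{North}(92.3 − 4(y_{North} + y_{West})) − 5y_{North}.
∂π/∂y_{North} = 87.3 − 8y_{North} − 4y_{West} = 0, so y_{North} = 10.9125 − 0.5y_{West}.
By the same steps for West: y_{West} = 9.4125 − 0.5y_{North}.
Solving the two reaction functions simultaneously: (1 − (−0.5)(−0.5))y_{North} = 10.9125 − 0.5·9.4125, so 0.75y_{North} = 993/160 and y_{North} = 8.275.
Then y_{West} = 9.4125 − 0.5·8.275 = 5.275.

8.275, 5.275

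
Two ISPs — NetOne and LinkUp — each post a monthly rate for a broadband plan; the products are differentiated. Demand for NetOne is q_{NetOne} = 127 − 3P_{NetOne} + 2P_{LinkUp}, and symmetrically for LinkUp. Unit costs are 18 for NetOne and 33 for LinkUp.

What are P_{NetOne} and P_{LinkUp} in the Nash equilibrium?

48.0625, 53.6875

NetOne's profit: π = (P_{NetOne} − 18)(127 − 3P_{NetOne} + 2P_{LinkUp}).
∂π/∂P_{NetOne} = 181 − 6P_{NetOne} + 2P_{LinkUp} = 0 ⇒ P_{NetOne} = 181/6 + (1/3)P_{LinkUp}.
Similarly P_{LinkUp} = 113/3 + (1/3)P_{NetOne}.
Plugging P_{LinkUp} into NetOne's best response: P_{NetOne} = 181/6 + (1/3)(113/3 + (1/3)P_{NetOne}) ⇒ (8/9)P_{NetOne} = 769/18, so P_{NetOne} = 48.0625.
Then P_{LinkUp} = 113/3 + (1/3)·48.0625 = 53.6875.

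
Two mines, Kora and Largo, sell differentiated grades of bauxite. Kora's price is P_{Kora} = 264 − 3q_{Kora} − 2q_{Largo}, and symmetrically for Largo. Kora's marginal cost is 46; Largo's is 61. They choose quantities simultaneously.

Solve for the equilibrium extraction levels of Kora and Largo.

28.1875, 24.4375

Mine Kora's profit: π = q_{Kora}(264 − 3q_{Kora} − 2q_{Largo}) − 46q_{Kora}.
∂π/∂q_{Kora} = 218 − 6q_{Kora} − 2q_{Largo} = 0 ⇒ q_{Kora} = 109/3 − (1/3)q_{Largo}.
Similarly q_{Largo} = 203/6 − (1/3)q_{Kora}.
Solving the two reaction functions simultaneously: (1 − (−1/3)(−1/3))q_{Kora} = 109/3 − (1/3)·(203/6), so (8/9)q_{Kora} = 451/18 and q_{Kora} = 28.1875.
Then q_{Largo} = 203/6 − (1/3)·28.1875 = 24.4375.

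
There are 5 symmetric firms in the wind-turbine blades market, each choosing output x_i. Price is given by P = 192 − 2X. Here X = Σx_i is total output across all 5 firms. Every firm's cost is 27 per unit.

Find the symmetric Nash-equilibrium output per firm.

A representative firm's profit is π_i = x_i(192 − 2X) − 27x_i, with X = x_i + Σ_{j≠i} x_j.
First-order condition: 165 − 4x_i − 2Σ_{j≠i} x_j = 0.
Imposing symmetry (x_j = x for all j) turns Σ_{j≠i} x_j into 4x, so 165 = 12x and x = 13.75.

13.75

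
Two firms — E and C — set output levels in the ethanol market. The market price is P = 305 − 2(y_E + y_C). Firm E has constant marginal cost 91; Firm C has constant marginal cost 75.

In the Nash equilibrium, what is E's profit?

2178

Firm E's profit: π = y_E(305 − 2(y_E + y_C)) − 91y_E.
∂π/∂y_E = 214 − 4y_E − 2y_C = 0, so y_E = 53.5 − 0.5y_C.
By the same steps for C: y_C = 57.5 − 0.5y_E.
Plugging y_C into E's best response: y_E = 53.5 − 0.5(57.5 − 0.5y_E) ⇒ 0.75y_E = 24.75, so y_E = 33.
Then y_C = 57.5 − 0.5·33 = 41.
Price P = 305 − 2·74 = 157.
E's profit: (157 − 91)·33 = 2178.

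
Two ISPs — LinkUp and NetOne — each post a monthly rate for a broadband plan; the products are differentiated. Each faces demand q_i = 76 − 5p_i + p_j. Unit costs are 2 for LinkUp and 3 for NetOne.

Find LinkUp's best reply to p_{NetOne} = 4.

9

LinkUp's profit: π = (p_{LinkUp} − 2)(76 − 5p_{LinkUp} + p_{NetOne}).
∂π/∂p_{LinkUp} = 86 − 10p_{LinkUp} + p_{NetOne} = 0 ⇒ p_{LinkUp} = 8.6 + 0.1p_{NetOne}.
At p_{NetOne} = 4: p_{LinkUp} = 8.6 + 0.1·4 = 9.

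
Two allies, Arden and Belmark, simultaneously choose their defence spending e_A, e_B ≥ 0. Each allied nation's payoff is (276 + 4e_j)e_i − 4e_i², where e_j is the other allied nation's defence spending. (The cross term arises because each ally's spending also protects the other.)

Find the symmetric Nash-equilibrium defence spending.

Arden's payoff is (276 + 4e_B)e_A − 4e_A².
∂π/∂e_A = 276 + 4e_B − 8e_A = 0, so e_A = 34.5 + 0.5e_B.
Setting e_A = e_B in the reaction function: e_A = 34.5 + 0.5e_A, so e_A = 34.5 / 0.5 = 69.

69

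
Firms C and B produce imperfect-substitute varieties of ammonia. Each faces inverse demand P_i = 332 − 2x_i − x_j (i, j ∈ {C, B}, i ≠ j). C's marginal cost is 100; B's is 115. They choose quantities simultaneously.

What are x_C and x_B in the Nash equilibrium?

Firm C's profit: π = x_C(332 − 2x_C − x_B) − 100x_C.
∂π/∂x_C = 232 − 4x_C − x_B = 0 ⇒ x_C = 58 − 0.25x_B.
Similarly x_B = 54.25 − 0.25x_C.
Solving the two reaction functions simultaneously: (1 − (−0.25)(−0.25))x_C = 58 − 0.25·54.25, so 0.9375x_C = 44.4375 and x_C = 47.4.
Then x_B = 54.25 − 0.25·47.4 = 42.4.

47.4, 42.4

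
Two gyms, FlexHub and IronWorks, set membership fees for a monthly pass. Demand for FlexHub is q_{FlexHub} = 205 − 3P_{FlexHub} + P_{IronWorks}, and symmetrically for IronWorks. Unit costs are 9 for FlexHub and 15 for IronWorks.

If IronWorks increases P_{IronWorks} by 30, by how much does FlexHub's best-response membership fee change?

FlexHub's profit: π = (P_{FlexHub} − 9)(205 − 3P_{FlexHub} + P_{IronWorks}).
∂π/∂P_{FlexHub} = 232 − 6P_{FlexHub} + P_{IronWorks} = 0 ⇒ P_{FlexHub} = 116/3 + (1/6)P_{IronWorks}.
The reaction-function slope is 1/6, so a 30-unit rise in P_{IronWorks} moves P_{FlexHub} by 1/6 × 30 = 5. FlexHub's best response rises — the actions are strategic complements.

5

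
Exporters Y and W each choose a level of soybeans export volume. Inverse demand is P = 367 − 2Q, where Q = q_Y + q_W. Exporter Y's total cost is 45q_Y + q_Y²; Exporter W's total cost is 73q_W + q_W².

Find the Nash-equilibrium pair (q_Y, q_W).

42, 35

Exporter Y's profit: π = q_Y(367 − 2(q_Y + q_W)) − 45q_Y − q_Y².
∂π/∂q_Y = 322 − 6q_Y − 2q_W = 0, so q_Y = 161/3 − (1/3)q_W.
By the same steps for W: q_W = 49 − (1/3)q_Y.
Plugging q_W into Y's best response: q_Y = 161/3 − (1/3)(49 − (1/3)q_Y) ⇒ (8/9)q_Y = 112/3, so q_Y = 42.
Then q_W = 49 − (1/3)·42 = 35.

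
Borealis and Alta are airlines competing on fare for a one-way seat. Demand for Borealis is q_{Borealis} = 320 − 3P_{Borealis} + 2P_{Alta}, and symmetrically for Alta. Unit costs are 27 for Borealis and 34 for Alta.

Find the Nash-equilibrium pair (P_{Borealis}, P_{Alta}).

Borealis's profit: π = (P_{Borealis} − 27)(320 − 3P_{Borealis} + 2P_{Alta}).
∂π/∂P_{Borealis} = 401 − 6P_{Borealis} + 2P_{Alta} = 0 ⇒ P_{Borealis} = 401/6 + (1/3)P_{Alta}.
Similarly P_{Alta} = 211/3 + (1/3)P_{Borealis}.
Plugging P_{Alta} into Borealis's best response: P_{Borealis} = 401/6 + (1/3)(211/3 + (1/3)P_{Borealis}) ⇒ (8/9)P_{Borealis} = 1625/18, so P_{Borealis} = 101.5625.
Then P_{Alta} = 211/3 + (1/3)·101.5625 = 104.1875.

101.5625, 104.1875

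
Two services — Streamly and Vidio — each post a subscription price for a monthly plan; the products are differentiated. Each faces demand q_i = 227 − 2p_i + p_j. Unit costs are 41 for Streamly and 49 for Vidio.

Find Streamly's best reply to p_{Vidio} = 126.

108.75

Streamly's profit: π = (p_{Streamly} − 41)(227 − 2p_{Streamly} + p_{Vidio}).
∂π/∂p_{Streamly} = 309 − 4p_{Streamly} + p_{Vidio} = 0 ⇒ p_{Streamly} = 77.25 + 0.25p_{Vidio}.
At p_{Vidio} = 126: p_{Streamly} = 77.25 + 0.25·126 = 108.75.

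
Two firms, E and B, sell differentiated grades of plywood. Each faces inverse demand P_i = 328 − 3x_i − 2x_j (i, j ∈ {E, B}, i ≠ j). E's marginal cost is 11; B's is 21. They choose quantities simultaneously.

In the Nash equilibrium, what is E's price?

Firm E's profit: π = x_E(328 − 3x_E − 2x_B) − 11x_E.
∂π/∂x_E = 317 − 6x_E − 2x_B = 0 ⇒ x_E = 317/6 − (1/3)x_B.
Similarly x_B = 307/6 − (1/3)x_E.
Substituting the second reaction function into the first: x_E = 317/6 − (1/3)(307/6 − (1/3)x_E), which gives (8/9)x_E = 322/9 ⇒ x_E = 40.25.
Then x_B = 307/6 − (1/3)·40.25 = 37.75.
P_E = 328 − 3·40.25 − 2·37.75 = 131.75.

131.75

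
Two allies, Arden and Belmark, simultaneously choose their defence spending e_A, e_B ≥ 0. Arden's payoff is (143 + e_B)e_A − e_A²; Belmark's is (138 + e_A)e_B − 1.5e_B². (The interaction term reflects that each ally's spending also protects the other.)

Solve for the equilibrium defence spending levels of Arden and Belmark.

113.4, 83.8

Expanding Arden's payoff: 143e_A + e_Be_A − e_A².
∂π/∂e_A = 143 + e_B − 2e_A = 0, so e_A = 71.5 + 0.5e_B.
Likewise for Belmark: e_B = 46 + (1/3)e_A.
Plugging e_B into Arden's best response: e_A = 71.5 + 0.5(46 + (1/3)e_A) ⇒ (5/6)e_A = 94.5, so e_A = 113.4.
Then e_B = 46 + (1/3)·113.4 = 83.8.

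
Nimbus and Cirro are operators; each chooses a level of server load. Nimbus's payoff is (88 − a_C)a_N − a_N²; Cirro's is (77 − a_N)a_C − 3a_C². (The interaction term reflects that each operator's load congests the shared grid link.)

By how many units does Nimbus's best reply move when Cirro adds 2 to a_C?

-1

Expanding Nimbus's payoff: 88a_N − a_Ca_N − a_N².
∂π/∂a_N = 88 − a_C − 2a_N = 0, so a_N = 44 − 0.5a_C.
The reaction-function slope is −0.5, so a 2-unit rise in a_C moves a_N by −0.5 × 2 = −1. Nimbus's best response falls — the actions are strategic substitutes.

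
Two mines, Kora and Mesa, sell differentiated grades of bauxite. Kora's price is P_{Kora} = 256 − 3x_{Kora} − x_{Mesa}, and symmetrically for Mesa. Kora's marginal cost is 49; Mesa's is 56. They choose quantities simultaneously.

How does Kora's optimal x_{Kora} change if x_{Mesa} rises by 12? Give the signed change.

-2

Mine Kora's profit: π = x_{Kora}(256 − 3x_{Kora} − x_{Mesa}) − 49x_{Kora}.
∂π/∂x_{Kora} = 207 − 6x_{Kora} − x_{Mesa} = 0 ⇒ x_{Kora} = 34.5 − (1/6)x_{Mesa}.
The reaction-function slope is −1/6, so a 12-unit rise in x_{Mesa} moves x_{Kora} by −1/6 × 12 = −2. Kora's best response falls — the actions are strategic substitutes.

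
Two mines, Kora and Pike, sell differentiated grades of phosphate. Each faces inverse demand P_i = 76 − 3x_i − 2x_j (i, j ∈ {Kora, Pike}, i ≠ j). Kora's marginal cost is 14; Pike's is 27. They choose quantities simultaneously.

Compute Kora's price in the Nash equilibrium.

Mine Kora's profit: π = x_{Kora}(76 − 3x_{Kora} − 2x_{Pike}) − 14x_{Kora}.
∂π/∂x_{Kora} = 62 − 6x_{Kora} − 2x_{Pike} = 0 ⇒ x_{Kora} = 31/3 − (1/3)x_{Pike}.
Similarly x_{Pike} = 49/6 − (1/3)x_{Kora}.
Substituting the second reaction function into the first: x_{Kora} = 31/3 − (1/3)(49/6 − (1/3)x_{Kora}), which gives (8/9)x_{Kora} = 137/18 ⇒ x_{Kora} = 8.5625.
Then x_{Pike} = 49/6 − (1/3)·8.5625 = 5.3125.
P_{Kora} = 76 − 3·8.5625 − 2·5.3125 = 39.6875.

39.6875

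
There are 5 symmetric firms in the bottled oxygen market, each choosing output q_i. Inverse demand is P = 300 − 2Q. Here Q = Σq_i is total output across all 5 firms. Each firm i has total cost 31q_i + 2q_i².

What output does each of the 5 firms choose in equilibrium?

16.8125

A representative firm's profit is π_i = q_i(300 − 2Q) − 31q_i − 2q_i², with Q = q_i + Σ_{j≠i} q_j.
First-order condition: 269 − 8q_i − 2Σ_{j≠i} q_j = 0.
With identical firms, set every q_j = q: then 269 − 8q − 8q = 0, i.e. q = 269/16 = 16.8125.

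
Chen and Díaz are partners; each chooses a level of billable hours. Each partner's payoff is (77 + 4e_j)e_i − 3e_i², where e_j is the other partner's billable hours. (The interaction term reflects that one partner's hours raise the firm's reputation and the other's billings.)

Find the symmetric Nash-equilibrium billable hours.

Chen's payoff is (77 + 4e_D)e_C − 3e_C².
∂π/∂e_C = 77 + 4e_D − 6e_C = 0, so e_C = 77/6 + (2/3)e_D.
Setting e_C = e_D in the reaction function: e_C = 77/6 + (2/3)e_C, so e_C = (77/6) / (1/3) = 38.5.

38.5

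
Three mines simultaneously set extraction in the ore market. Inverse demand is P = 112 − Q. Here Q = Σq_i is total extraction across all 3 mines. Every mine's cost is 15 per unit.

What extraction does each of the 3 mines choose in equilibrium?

24.25

A representative mine's profit is π_i = q_i(112 − Q) − 15q_i, with Q = q_i + Σ_{j≠i} q_j.
First-order condition: 97 − 2q_i − Σ_{j≠i} q_j = 0.
Imposing symmetry (q_j = q for all j) turns Σ_{j≠i} q_j into 2q, so 97 = 4q and q = 24.25.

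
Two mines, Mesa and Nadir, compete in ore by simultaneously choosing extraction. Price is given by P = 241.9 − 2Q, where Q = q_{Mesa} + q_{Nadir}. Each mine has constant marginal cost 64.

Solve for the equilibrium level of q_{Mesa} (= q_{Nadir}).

29.65

Mine Mesa's profit: π = q_{Mesa}(241.9 − 2(q_{Mesa} + q_{Nadir})) − 64q_{Mesa}.
∂π/∂q_{Mesa} = 177.9 − 4q_{Mesa} − 2q_{Nadir} = 0, so q_{Mesa} = 44.475 − 0.5q_{Nadir}.
By symmetry q_{Nadir} = q_{Mesa}; substituting into the reaction function, 1.5q_{Mesa} = 44.475 and q_{Mesa} = 29.65.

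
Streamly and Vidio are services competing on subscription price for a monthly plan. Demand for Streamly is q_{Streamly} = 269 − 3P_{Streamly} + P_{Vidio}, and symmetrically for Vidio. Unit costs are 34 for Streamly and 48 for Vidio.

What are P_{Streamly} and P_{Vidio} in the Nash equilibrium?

Streamly's profit: π = (P_{Streamly} − 34)(269 − 3P_{Streamly} + P_{Vidio}).
∂π/∂P_{Streamly} = 371 − 6P_{Streamly} + P_{Vidio} = 0 ⇒ P_{Streamly} = 371/6 + (1/6)P_{Vidio}.
Similarly P_{Vidio} = 413/6 + (1/6)P_{Streamly}.
Substituting the second reaction function into the first: P_{Streamly} = 371/6 + (1/6)(413/6 + (1/6)P_{Streamly}), which gives (35/36)P_{Streamly} = 2639/36 ⇒ P_{Streamly} = 75.4.
Then P_{Vidio} = 413/6 + (1/6)·75.4 = 81.4.

75.4, 81.4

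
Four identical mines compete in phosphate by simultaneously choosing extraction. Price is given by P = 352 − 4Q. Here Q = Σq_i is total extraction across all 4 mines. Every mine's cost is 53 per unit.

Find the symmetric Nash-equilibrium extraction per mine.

A representative mine's profit is π_i = q_i(352 − 4Q) − 53q_i, with Q = q_i + Σ_{j≠i} q_j.
First-order condition: 299 − 8q_i − 4Σ_{j≠i} q_j = 0.
With identical mines, set every q_j = q: then 299 − 8q − 12q = 0, i.e. q = 299/20 = 14.95.

14.95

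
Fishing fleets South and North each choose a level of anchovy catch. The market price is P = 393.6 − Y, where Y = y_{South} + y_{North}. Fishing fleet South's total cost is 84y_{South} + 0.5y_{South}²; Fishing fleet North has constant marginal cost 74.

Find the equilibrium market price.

203.84

Fishing fleet South's profit: π = y_{South}(393.6 − (y_{South} + y_{North})) − 84y_{South} − 0.5y_{South}².
∂π/∂y_{South} = 309.6 − 3y_{South} − y_{North} = 0, so y_{South} = 103.2 − (1/3)y_{North}.
For North: ∂π/∂y_{North} = 319.6 − 2y_{North} − y_{South} = 0 ⇒ y_{North} = 159.8 − 0.5y_{South}.
Solving the two reaction functions simultaneously: (1 − (−1/3)(−0.5))y_{South} = 103.2 − (1/3)·159.8, so (5/6)y_{South} = 749/15 and y_{South} = 59.92.
Then y_{North} = 159.8 − 0.5·59.92 = 129.84.
Equilibrium price: P = 393.6 − 189.76 = 203.84.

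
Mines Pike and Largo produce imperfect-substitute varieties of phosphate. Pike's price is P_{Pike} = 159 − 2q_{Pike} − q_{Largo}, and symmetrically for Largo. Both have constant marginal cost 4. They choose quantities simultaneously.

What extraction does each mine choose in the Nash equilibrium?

31

Mine Pike's profit: π = q_{Pike}(159 − 2q_{Pike} − q_{Largo}) − 4q_{Pike}.
∂π/∂q_{Pike} = 155 − 4q_{Pike} − q_{Largo} = 0 ⇒ q_{Pike} = 38.75 − 0.25q_{Largo}.
By symmetry q_{Largo} = q_{Pike}; substituting into the reaction function, 1.25q_{Pike} = 38.75 and q_{Pike} = 31.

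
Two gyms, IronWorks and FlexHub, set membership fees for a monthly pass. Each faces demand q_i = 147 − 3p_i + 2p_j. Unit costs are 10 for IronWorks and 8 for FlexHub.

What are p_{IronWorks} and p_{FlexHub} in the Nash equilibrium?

43.875, 43.125

IronWorks's profit: π = (p_{IronWorks} − 10)(147 − 3p_{IronWorks} + 2p_{FlexHub}).
∂π/∂p_{IronWorks} = 177 − 6p_{IronWorks} + 2p_{FlexHub} = 0 ⇒ p_{IronWorks} = 29.5 + (1/3)p_{FlexHub}.
Similarly p_{FlexHub} = 28.5 + (1/3)p_{IronWorks}.
Solving the two reaction functions simultaneously: (1 − (1/3)(1/3))p_{IronWorks} = 29.5 + (1/3)·28.5, so (8/9)p_{IronWorks} = 39 and p_{IronWorks} = 43.875.
Then p_{FlexHub} = 28.5 + (1/3)·43.875 = 43.125.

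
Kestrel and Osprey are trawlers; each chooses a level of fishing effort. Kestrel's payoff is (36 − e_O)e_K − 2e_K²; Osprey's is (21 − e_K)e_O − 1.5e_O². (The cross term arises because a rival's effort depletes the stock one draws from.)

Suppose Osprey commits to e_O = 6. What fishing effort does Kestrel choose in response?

7.5

Expanding Kestrel's payoff: 36e_K − e_Oe_K − 2e_K².
∂π/∂e_K = 36 − e_O − 4e_K = 0, so e_K = 9 − 0.25e_O.
At e_O = 6: e_K = 9 − 0.25·6 = 7.5.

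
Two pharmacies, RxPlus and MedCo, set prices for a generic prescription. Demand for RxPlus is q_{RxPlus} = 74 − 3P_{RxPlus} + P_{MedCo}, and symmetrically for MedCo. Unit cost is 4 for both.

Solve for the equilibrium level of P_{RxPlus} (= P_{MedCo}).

RxPlus's profit: π = (P_{RxPlus} − 4)(74 − 3P_{RxPlus} + P_{MedCo}).
∂π/∂P_{RxPlus} = 86 − 6P_{RxPlus} + P_{MedCo} = 0 ⇒ P_{RxPlus} = 43/3 + (1/6)P_{MedCo}.
The game is symmetric, so in equilibrium P_{MedCo} = P_{RxPlus}: the reaction function gives (5/6)P_{RxPlus} = 43/3, hence P_{RxPlus} = 17.2.

17.2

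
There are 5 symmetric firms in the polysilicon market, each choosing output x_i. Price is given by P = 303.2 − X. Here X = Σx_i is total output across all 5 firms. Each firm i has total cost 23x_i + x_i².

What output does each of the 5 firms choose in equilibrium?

35.025

A representative firm's profit is π_i = x_i(303.2 − X) − 23x_i − x_i², with X = x_i + Σ_{j≠i} x_j.
First-order condition: 280.2 − 4x_i − Σ_{j≠i} x_j = 0.
With identical firms, set every x_j = x: then 280.2 − 4x − 4x = 0, i.e. x = 280.2/8 = 35.025.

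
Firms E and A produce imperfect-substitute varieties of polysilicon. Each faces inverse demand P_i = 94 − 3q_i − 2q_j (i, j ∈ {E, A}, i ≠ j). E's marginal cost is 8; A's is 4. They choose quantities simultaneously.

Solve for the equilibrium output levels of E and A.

Firm E's profit: π = q_E(94 − 3q_E − 2q_A) − 8q_E.
∂π/∂q_E = 86 − 6q_E − 2q_A = 0 ⇒ q_E = 43/3 − (1/3)q_A.
Similarly q_A = 15 − (1/3)q_E.
Substituting the second reaction function into the first: q_E = 43/3 − (1/3)(15 − (1/3)q_E), which gives (8/9)q_E = 28/3 ⇒ q_E = 10.5.
Then q_A = 15 − (1/3)·10.5 = 11.5.

10.5, 11.5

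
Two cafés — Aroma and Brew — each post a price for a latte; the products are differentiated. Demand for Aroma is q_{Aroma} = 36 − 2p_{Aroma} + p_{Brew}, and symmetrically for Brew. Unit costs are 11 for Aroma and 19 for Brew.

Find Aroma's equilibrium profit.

Aroma's profit: π = (p_{Aroma} − 11)(36 − 2p_{Aroma} + p_{Brew}).
∂π/∂p_{Aroma} = 58 − 4p_{Aroma} + p_{Brew} = 0 ⇒ p_{Aroma} = 14.5 + 0.25p_{Brew}.
Similarly p_{Brew} = 18.5 + 0.25p_{Aroma}.
Plugging p_{Brew} into Aroma's best response: p_{Aroma} = 14.5 + 0.25(18.5 + 0.25p_{Aroma}) ⇒ 0.9375p_{Aroma} = 19.125, so p_{Aroma} = 20.4.
Then p_{Brew} = 18.5 + 0.25·20.4 = 23.6.
q_{Aroma} = 36 − 2·20.4 + 23.6 = 18.8.
Profit = (20.4 − 11)·18.8 = 176.72.

176.72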